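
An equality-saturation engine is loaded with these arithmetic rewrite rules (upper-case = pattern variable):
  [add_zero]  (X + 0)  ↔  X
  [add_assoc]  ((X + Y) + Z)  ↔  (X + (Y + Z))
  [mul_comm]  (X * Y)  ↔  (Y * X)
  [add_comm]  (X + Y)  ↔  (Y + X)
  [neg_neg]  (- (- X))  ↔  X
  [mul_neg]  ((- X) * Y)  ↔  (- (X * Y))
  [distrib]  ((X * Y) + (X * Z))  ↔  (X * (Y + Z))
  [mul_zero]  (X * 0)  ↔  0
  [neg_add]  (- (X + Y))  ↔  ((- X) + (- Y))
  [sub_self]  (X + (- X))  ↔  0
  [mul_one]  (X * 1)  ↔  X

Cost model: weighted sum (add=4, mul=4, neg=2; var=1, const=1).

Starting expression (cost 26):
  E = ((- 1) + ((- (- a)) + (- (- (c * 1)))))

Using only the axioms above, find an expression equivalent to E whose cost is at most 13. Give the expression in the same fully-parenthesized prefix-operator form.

((- 1) + (a + c))   [cost 13]

(1) (- (- (c * 1)))  =[neg_neg →]=  (c * 1)    ⊢ ((- 1) + ((- (- a)) + (c * 1)))
(2) (- (- a))  =[neg_neg →]=  a    ⊢ ((- 1) + (a + (c * 1)))
(3) (c * 1)  =[mul_one →]=  c    ⊢ cost 13, within 13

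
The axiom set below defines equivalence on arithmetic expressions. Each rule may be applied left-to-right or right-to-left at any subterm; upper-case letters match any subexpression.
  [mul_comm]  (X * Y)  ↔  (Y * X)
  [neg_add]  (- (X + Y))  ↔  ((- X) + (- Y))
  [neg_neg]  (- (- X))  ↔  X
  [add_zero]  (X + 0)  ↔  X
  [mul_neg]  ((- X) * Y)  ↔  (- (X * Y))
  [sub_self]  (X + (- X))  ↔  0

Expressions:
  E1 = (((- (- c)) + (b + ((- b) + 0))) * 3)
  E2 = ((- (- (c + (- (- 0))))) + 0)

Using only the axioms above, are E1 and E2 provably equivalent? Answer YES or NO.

The axioms are sound identities: if E1 ↔* E2 then E1 and E2 evaluate identically under any assignment.
Under b=0, c=1: E1 evaluates to 3, E2 to 1. Distinct ⇒ no rewrite sequence connects them.

NO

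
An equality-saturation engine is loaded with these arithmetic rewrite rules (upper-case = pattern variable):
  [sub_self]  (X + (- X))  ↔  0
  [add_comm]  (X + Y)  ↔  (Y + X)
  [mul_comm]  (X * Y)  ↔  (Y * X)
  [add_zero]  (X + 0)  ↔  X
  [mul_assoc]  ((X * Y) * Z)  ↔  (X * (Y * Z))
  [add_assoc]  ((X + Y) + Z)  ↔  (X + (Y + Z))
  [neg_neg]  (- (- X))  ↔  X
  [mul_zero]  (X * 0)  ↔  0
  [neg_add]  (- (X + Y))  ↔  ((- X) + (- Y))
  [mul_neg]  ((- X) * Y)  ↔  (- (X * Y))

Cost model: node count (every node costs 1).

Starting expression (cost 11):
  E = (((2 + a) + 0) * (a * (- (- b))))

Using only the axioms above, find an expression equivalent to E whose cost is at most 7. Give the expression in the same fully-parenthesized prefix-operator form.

((a + 2) * (a * b))   [cost 7]

step 1: neg_neg (→) rewrites (- (- b)) into b, now (((2 + a) + 0) * (a * b))
step 2: add_comm (→) rewrites (2 + a) into (a + 2), now (((a + 2) + 0) * (a * b))
step 3: add_zero (→) rewrites ((a + 2) + 0) into (a + 2), reaching cost 7 (bound 7)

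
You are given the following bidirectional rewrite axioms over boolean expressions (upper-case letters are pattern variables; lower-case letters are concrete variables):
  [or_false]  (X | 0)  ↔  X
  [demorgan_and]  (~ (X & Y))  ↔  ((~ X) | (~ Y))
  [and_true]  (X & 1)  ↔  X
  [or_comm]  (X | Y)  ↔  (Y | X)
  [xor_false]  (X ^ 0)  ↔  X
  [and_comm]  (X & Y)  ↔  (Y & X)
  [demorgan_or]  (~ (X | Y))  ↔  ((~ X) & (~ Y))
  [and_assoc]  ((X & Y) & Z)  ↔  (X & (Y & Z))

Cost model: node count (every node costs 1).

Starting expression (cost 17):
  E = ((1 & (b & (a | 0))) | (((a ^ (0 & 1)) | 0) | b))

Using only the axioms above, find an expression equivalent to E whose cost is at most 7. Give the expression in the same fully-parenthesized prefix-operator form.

step 1: and_true (→) rewrites (0 & 1) into 0, now ((1 & (b & (a | 0))) | (((a ^ 0) | 0) | b))
step 2: and_comm (→) rewrites (1 & (b & (a | 0))) into ((b & (a | 0)) & 1), now (((b & (a | 0)) & 1) | (((a ^ 0) | 0) | b))
step 3: or_comm (→) rewrites (((b & (a | 0)) & 1) | (((a ^ 0) | 0) | b)) into ((((a ^ 0) | 0) | b) | ((b & (a | 0)) & 1))
step 4: or_false (→) rewrites (a | 0) into a, now ((((a ^ 0) | 0) | b) | ((b & a) & 1))
step 5: or_false (→) rewrites ((a ^ 0) | 0) into (a ^ 0), now (((a ^ 0) | b) | ((b & a) & 1))
step 6: xor_false (→) rewrites (a ^ 0) into a, now ((a | b) | ((b & a) & 1))
step 7: and_true (→) rewrites ((b & a) & 1) into (b & a), reaching cost 7 (bound 7)

((a | b) | (b & a))   [cost 7]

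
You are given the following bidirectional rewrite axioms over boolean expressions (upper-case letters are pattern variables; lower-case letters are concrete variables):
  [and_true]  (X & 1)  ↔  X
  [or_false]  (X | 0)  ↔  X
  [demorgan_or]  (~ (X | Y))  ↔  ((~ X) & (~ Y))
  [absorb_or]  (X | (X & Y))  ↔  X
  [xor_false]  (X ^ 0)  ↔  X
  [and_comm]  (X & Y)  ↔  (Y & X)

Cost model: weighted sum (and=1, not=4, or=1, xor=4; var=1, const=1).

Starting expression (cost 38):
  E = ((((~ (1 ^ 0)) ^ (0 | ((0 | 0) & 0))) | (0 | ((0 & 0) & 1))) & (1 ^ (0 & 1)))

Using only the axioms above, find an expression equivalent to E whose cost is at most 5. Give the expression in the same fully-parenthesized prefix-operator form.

step 1: or_false (→) rewrites (0 | 0) into 0, now ((((~ (1 ^ 0)) ^ (0 | (0 & 0))) | (0 | ((0 & 0) & 1))) & (1 ^ (0 & 1)))
step 2: and_true (→) rewrites (0 & 1) into 0, now ((((~ (1 ^ 0)) ^ (0 | (0 & 0))) | (0 | ((0 & 0) & 1))) & (1 ^ 0))
step 3: and_true (→) rewrites ((0 & 0) & 1) into (0 & 0), now ((((~ (1 ^ 0)) ^ (0 | (0 & 0))) | (0 | (0 & 0))) & (1 ^ 0))
step 4: xor_false (→) rewrites (1 ^ 0) into 1, now ((((~ (1 ^ 0)) ^ (0 | (0 & 0))) | (0 | (0 & 0))) & 1)
step 5: absorb_or (→) rewrites (0 | (0 & 0)) into 0, now ((((~ (1 ^ 0)) ^ 0) | (0 | (0 & 0))) & 1)
step 6: and_true (→) rewrites ((((~ (1 ^ 0)) ^ 0) | (0 | (0 & 0))) & 1) into (((~ (1 ^ 0)) ^ 0) | (0 | (0 & 0)))
step 7: absorb_or (→) rewrites (0 | (0 & 0)) into 0, now (((~ (1 ^ 0)) ^ 0) | 0)
step 8: xor_false (→) rewrites (1 ^ 0) into 1, now (((~ 1) ^ 0) | 0)
step 9: xor_false (→) rewrites ((~ 1) ^ 0) into (~ 1), now ((~ 1) | 0)
step 10: or_false (→) rewrites ((~ 1) | 0) into (~ 1), reaching cost 5 (bound 5)

(~ 1)   [cost 5]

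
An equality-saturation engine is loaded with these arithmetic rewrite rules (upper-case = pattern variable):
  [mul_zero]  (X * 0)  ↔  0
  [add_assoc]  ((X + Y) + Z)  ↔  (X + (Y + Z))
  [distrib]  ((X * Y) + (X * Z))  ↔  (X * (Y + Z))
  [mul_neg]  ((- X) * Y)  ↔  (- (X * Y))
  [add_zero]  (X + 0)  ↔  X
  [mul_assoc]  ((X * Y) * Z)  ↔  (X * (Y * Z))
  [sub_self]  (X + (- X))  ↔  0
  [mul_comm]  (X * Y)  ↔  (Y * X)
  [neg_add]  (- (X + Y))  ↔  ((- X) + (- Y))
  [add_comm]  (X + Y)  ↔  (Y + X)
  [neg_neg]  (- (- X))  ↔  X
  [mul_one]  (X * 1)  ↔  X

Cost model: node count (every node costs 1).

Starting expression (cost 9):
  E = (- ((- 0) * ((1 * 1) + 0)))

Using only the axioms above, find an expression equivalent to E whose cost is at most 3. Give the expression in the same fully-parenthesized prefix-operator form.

step 1: add_zero (→) rewrites ((1 * 1) + 0) into (1 * 1), now (- ((- 0) * (1 * 1)))
step 2: mul_one (→) rewrites (1 * 1) into 1, now (- ((- 0) * 1))
step 3: mul_one (→) rewrites ((- 0) * 1) into (- 0), reaching cost 3 (bound 3)

(- (- 0))   [cost 3]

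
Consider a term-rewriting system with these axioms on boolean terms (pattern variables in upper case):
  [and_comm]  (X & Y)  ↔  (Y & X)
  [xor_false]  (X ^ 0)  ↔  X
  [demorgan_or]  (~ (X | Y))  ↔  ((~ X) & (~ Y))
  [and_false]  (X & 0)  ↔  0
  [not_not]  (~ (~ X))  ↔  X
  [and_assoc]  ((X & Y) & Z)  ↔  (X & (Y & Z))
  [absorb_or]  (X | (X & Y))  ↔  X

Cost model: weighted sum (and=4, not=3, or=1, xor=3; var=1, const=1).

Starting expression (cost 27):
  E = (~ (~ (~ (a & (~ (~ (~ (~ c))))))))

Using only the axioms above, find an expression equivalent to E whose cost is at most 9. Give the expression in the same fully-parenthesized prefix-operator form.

step 1: not_not (→) rewrites (~ (~ (~ (a & (~ (~ (~ (~ c)))))))) into (~ (a & (~ (~ (~ (~ c))))))
step 2: not_not (→) rewrites (~ (~ (~ c))) into (~ c), now (~ (a & (~ (~ c))))
step 3: not_not (→) rewrites (~ (~ c)) into c, reaching cost 9 (bound 9)

(~ (a & c))   [cost 9]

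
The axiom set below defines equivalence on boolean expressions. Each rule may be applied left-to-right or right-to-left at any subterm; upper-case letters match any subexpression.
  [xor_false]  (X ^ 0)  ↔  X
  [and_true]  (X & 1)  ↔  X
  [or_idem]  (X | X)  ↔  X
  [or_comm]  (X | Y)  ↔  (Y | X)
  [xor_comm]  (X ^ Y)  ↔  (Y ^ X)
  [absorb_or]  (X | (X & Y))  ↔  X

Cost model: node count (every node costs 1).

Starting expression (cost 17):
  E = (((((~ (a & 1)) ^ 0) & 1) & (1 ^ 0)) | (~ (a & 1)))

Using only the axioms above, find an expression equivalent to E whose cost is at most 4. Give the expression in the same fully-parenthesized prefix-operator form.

step 1: xor_false (→) rewrites ((~ (a & 1)) ^ 0) into (~ (a & 1)), now ((((~ (a & 1)) & 1) & (1 ^ 0)) | (~ (a & 1)))
step 2: and_true (→) rewrites ((~ (a & 1)) & 1) into (~ (a & 1)), now (((~ (a & 1)) & (1 ^ 0)) | (~ (a & 1)))
step 3: xor_false (→) rewrites (1 ^ 0) into 1, now (((~ (a & 1)) & 1) | (~ (a & 1)))
step 4: and_true (→) rewrites ((~ (a & 1)) & 1) into (~ (a & 1)), now ((~ (a & 1)) | (~ (a & 1)))
step 5: or_idem (→) rewrites ((~ (a & 1)) | (~ (a & 1))) into (~ (a & 1)), reaching cost 4 (bound 4)

(~ (a & 1))   [cost 4]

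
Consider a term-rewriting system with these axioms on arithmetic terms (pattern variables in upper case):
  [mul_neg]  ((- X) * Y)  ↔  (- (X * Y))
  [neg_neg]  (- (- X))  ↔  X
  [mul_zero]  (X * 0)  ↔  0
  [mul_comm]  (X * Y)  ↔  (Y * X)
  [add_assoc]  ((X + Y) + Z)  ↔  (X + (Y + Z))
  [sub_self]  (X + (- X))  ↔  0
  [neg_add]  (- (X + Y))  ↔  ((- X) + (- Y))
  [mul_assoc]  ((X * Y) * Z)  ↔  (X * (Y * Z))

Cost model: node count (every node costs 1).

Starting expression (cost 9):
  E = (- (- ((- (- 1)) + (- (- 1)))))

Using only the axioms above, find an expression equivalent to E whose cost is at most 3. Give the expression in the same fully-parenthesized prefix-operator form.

1. [neg_neg →] (- (- 1))  →  1;  E = (- (- (1 + (- (- 1)))))
2. [neg_neg →] (- (- (1 + (- (- 1)))))  →  (1 + (- (- 1)))
3. [neg_neg →] (- (- 1))  →  1;  cost 3 ≤ 3, done

(1 + 1)   [cost 3]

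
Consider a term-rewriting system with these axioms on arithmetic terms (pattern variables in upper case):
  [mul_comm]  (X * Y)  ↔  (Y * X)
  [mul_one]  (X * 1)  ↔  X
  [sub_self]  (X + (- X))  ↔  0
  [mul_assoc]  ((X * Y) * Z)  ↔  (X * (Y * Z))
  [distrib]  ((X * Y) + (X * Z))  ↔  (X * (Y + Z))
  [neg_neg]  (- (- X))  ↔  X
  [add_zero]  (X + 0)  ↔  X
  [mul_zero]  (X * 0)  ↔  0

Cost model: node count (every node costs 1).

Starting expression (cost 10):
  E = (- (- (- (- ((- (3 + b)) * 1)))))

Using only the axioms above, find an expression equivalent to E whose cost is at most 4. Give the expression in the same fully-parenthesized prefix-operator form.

(1) ((- (3 + b)) * 1)  =[mul_one →]=  (- (3 + b))    ⊢ (- (- (- (- (- (3 + b))))))
(2) (- (- (- (3 + b))))  =[neg_neg →]=  (- (3 + b))    ⊢ (- (- (- (3 + b))))
(3) (- (- (- (3 + b))))  =[neg_neg →]=  (- (3 + b))    ⊢ cost 4, within 4

(- (3 + b))   [cost 4]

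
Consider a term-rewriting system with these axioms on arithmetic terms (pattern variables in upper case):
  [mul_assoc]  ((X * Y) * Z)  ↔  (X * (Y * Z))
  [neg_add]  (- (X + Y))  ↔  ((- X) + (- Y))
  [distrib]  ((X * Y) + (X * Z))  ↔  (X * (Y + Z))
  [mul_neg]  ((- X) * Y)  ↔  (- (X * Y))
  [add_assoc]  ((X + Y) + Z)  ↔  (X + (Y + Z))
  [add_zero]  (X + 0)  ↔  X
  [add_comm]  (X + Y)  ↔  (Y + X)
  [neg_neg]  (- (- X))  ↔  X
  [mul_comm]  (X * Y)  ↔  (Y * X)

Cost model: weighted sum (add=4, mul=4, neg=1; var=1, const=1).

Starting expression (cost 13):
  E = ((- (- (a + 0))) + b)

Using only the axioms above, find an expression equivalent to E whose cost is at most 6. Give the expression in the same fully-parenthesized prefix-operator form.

1. [neg_neg →] (- (- (a + 0)))  →  (a + 0);  E = ((a + 0) + b)
2. [add_zero →] (a + 0)  →  a;  cost 6 ≤ 6, done

(a + b)   [cost 6]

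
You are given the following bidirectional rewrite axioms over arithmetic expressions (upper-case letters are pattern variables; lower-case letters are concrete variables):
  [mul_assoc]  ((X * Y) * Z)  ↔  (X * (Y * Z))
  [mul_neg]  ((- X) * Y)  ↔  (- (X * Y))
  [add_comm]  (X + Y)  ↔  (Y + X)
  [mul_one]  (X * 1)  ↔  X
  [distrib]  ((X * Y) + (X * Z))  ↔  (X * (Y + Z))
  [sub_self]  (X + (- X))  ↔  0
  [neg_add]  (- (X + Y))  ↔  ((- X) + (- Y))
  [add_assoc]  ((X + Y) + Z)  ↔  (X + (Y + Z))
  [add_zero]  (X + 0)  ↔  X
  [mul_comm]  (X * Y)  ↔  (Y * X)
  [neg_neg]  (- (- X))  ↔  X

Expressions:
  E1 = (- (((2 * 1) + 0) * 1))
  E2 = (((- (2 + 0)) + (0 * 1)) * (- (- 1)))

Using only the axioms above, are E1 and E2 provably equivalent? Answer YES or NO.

step 1: mul_one (→) rewrites (2 * 1) into 2, now (- ((2 + 0) * 1))
step 2: add_zero (→) rewrites (2 + 0) into 2, now (- (2 * 1))
step 3: mul_one (→) rewrites (2 * 1) into 2, now (- 2)
step 4: add_zero (←) rewrites (- 2) into ((- 2) + 0)
step 5: mul_one (←) rewrites ((- 2) + 0) into (((- 2) + 0) * 1)
step 6: mul_one (←) rewrites 0 into (0 * 1), now (((- 2) + (0 * 1)) * 1)
step 7: neg_neg (←) rewrites 1 into (- (- 1)), now (((- 2) + (0 * 1)) * (- (- 1)))
step 8: add_zero (←) rewrites 2 into (2 + 0), which is E2

YES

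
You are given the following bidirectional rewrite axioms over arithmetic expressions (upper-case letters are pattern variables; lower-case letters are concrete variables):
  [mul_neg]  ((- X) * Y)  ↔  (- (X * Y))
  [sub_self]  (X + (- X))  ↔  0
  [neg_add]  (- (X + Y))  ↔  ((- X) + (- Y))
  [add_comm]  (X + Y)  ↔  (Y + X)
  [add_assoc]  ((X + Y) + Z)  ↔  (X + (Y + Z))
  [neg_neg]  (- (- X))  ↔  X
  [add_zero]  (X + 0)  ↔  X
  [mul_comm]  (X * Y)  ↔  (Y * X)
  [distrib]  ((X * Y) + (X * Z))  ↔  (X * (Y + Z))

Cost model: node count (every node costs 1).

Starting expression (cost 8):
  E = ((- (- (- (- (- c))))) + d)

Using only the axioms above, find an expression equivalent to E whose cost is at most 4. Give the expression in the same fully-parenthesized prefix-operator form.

1. [neg_neg →] (- (- (- c)))  →  (- c);  E = ((- (- (- c))) + d)
2. [neg_neg →] (- (- c))  →  c;  cost 4 ≤ 4, done

((- c) + d)   [cost 4]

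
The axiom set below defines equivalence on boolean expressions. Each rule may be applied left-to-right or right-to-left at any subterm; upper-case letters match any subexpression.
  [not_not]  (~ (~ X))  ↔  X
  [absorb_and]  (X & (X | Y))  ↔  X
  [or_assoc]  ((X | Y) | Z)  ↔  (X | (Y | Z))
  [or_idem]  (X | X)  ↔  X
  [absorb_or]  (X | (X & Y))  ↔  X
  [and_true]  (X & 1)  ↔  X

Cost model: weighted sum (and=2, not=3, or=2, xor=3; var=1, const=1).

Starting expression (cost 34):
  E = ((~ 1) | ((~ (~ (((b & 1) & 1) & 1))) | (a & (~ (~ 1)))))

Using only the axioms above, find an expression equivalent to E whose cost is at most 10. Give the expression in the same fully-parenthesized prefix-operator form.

((~ 1) | (b | a))   [cost 10]

1. [not_not →] (~ (~ (((b & 1) & 1) & 1)))  →  (((b & 1) & 1) & 1);  E = ((~ 1) | ((((b & 1) & 1) & 1) | (a & (~ (~ 1)))))
2. [and_true →] ((b & 1) & 1)  →  (b & 1);  E = ((~ 1) | (((b & 1) & 1) | (a & (~ (~ 1)))))
3. [not_not →] (~ (~ 1))  →  1;  E = ((~ 1) | (((b & 1) & 1) | (a & 1)))
4. [and_true →] (a & 1)  →  a;  E = ((~ 1) | (((b & 1) & 1) | a))
5. [and_true →] (b & 1)  →  b;  E = ((~ 1) | ((b & 1) | a))
6. [and_true →] (b & 1)  →  b;  cost 10 ≤ 10, done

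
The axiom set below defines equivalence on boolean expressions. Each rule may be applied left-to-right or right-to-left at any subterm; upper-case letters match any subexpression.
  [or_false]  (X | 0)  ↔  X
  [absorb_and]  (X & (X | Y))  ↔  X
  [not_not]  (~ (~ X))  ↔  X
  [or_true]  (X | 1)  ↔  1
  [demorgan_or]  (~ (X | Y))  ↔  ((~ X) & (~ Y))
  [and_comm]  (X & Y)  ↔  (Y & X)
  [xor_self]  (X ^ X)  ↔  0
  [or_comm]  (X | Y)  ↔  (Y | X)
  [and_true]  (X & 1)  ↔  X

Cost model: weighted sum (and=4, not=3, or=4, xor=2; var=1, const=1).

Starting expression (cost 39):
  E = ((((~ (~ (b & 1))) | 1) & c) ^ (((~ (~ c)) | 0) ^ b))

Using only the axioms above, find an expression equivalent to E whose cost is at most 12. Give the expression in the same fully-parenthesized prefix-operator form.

1. [not_not →] (~ (~ (b & 1)))  →  (b & 1);  E = ((((b & 1) | 1) & c) ^ (((~ (~ c)) | 0) ^ b))
2. [and_true →] (b & 1)  →  b;  E = (((b | 1) & c) ^ (((~ (~ c)) | 0) ^ b))
3. [or_true →] (b | 1)  →  1;  E = ((1 & c) ^ (((~ (~ c)) | 0) ^ b))
4. [not_not →] (~ (~ c))  →  c;  E = ((1 & c) ^ ((c | 0) ^ b))
5. [or_false →] (c | 0)  →  c;  cost 12 ≤ 12, done

((1 & c) ^ (c ^ b))   [cost 12]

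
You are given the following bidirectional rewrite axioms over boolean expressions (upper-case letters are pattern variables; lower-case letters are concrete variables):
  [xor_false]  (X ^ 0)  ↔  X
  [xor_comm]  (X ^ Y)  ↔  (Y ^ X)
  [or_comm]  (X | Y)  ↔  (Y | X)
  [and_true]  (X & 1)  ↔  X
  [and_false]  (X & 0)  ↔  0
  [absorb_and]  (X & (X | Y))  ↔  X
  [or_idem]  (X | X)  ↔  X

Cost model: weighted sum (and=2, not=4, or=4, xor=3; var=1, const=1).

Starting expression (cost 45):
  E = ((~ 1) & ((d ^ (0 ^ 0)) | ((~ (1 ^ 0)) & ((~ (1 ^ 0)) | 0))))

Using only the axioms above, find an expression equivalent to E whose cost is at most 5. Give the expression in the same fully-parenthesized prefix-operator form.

(~ 1)   [cost 5]

step 1: absorb_and (→) rewrites ((~ (1 ^ 0)) & ((~ (1 ^ 0)) | 0)) into (~ (1 ^ 0)), now ((~ 1) & ((d ^ (0 ^ 0)) | (~ (1 ^ 0))))
step 2: or_comm (→) rewrites ((d ^ (0 ^ 0)) | (~ (1 ^ 0))) into ((~ (1 ^ 0)) | (d ^ (0 ^ 0))), now ((~ 1) & ((~ (1 ^ 0)) | (d ^ (0 ^ 0))))
step 3: xor_false (→) rewrites (1 ^ 0) into 1, now ((~ 1) & ((~ 1) | (d ^ (0 ^ 0))))
step 4: xor_false (→) rewrites (0 ^ 0) into 0, now ((~ 1) & ((~ 1) | (d ^ 0)))
step 5: xor_false (→) rewrites (d ^ 0) into d, now ((~ 1) & ((~ 1) | d))
step 6: absorb_and (→) rewrites ((~ 1) & ((~ 1) | d)) into (~ 1), reaching cost 5 (bound 5)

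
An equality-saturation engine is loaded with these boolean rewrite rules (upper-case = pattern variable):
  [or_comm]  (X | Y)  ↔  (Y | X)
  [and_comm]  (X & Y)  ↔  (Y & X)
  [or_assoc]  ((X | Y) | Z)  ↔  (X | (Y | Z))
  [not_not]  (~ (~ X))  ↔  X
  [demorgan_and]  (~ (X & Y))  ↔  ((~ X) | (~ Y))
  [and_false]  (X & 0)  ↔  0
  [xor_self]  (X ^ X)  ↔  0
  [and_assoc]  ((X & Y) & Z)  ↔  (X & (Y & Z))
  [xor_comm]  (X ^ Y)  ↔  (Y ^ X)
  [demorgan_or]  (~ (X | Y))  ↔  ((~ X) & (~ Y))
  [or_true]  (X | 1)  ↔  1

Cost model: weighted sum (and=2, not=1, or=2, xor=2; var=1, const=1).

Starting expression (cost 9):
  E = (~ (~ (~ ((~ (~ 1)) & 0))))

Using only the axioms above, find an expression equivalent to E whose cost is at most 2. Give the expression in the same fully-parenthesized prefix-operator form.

(~ 0)   [cost 2]

1. [not_not →] (~ (~ ((~ (~ 1)) & 0)))  →  ((~ (~ 1)) & 0);  E = (~ ((~ (~ 1)) & 0))
2. [not_not →] (~ (~ 1))  →  1;  E = (~ (1 & 0))
3. [and_false →] (1 & 0)  →  0;  cost 2 ≤ 2, done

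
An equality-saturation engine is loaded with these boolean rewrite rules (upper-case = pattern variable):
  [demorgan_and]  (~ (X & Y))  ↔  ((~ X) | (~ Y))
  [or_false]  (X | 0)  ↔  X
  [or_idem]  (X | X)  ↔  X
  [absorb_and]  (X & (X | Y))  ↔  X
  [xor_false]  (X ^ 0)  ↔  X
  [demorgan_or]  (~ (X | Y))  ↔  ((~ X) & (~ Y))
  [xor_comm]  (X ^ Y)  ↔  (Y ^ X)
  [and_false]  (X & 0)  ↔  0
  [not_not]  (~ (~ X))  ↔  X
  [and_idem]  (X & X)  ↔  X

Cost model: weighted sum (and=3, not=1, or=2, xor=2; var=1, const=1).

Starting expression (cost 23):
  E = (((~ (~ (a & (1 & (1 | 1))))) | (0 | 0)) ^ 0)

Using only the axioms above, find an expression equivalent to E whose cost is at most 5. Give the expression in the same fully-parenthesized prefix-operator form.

1. [not_not →] (~ (~ (a & (1 & (1 | 1)))))  →  (a & (1 & (1 | 1)));  E = (((a & (1 & (1 | 1))) | (0 | 0)) ^ 0)
2. [or_false →] (0 | 0)  →  0;  E = (((a & (1 & (1 | 1))) | 0) ^ 0)
3. [absorb_and →] (1 & (1 | 1))  →  1;  E = (((a & 1) | 0) ^ 0)
4. [or_false →] ((a & 1) | 0)  →  (a & 1);  E = ((a & 1) ^ 0)
5. [xor_false →] ((a & 1) ^ 0)  →  (a & 1);  cost 5 ≤ 5, done

(a & 1)   [cost 5]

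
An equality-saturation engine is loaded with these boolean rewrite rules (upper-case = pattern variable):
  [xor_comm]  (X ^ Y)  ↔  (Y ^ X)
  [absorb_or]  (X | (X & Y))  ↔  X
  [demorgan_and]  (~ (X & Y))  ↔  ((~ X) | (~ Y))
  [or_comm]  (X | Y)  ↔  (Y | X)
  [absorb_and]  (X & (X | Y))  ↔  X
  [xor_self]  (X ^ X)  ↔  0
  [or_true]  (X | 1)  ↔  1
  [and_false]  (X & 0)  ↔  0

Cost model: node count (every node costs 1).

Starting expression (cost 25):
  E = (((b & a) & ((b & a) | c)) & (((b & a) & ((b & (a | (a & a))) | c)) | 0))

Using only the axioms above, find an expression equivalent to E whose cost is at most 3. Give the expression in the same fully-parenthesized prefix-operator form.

1. [absorb_or →] (a | (a & a))  →  a;  E = (((b & a) & ((b & a) | c)) & (((b & a) & ((b & a) | c)) | 0))
2. [absorb_and →] (((b & a) & ((b & a) | c)) & (((b & a) & ((b & a) | c)) | 0))  →  ((b & a) & ((b & a) | c))
3. [absorb_and →] ((b & a) & ((b & a) | c))  →  (b & a);  cost 3 ≤ 3, done

(b & a)   [cost 3]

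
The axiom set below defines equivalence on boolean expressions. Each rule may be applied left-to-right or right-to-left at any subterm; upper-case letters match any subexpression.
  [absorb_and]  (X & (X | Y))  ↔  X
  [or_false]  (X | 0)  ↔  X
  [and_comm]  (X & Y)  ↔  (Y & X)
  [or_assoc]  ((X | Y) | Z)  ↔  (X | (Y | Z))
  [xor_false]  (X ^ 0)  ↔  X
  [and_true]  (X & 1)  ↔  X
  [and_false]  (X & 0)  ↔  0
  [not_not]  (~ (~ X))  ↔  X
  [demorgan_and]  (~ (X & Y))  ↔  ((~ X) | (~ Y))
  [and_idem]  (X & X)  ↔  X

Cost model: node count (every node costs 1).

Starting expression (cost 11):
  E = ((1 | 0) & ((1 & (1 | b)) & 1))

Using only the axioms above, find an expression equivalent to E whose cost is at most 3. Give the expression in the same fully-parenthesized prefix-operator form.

(1 & 1)   [cost 3]

step 1: or_false (→) rewrites (1 | 0) into 1, now (1 & ((1 & (1 | b)) & 1))
step 2: absorb_and (→) rewrites (1 & (1 | b)) into 1, now (1 & (1 & 1))
step 3: and_true (→) rewrites (1 & 1) into 1, reaching cost 3 (bound 3)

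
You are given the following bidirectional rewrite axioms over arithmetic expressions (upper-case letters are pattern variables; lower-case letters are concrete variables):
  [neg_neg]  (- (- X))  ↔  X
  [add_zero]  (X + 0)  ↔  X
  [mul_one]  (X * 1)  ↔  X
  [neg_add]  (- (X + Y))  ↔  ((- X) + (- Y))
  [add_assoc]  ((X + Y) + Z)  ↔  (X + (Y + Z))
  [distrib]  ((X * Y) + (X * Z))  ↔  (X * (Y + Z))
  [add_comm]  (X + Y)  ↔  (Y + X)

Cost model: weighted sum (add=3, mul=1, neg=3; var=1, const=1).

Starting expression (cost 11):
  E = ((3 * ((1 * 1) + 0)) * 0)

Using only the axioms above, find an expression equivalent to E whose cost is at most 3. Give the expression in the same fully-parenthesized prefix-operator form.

1. [mul_one →] (1 * 1)  →  1;  E = ((3 * (1 + 0)) * 0)
2. [add_zero →] (1 + 0)  →  1;  E = ((3 * 1) * 0)
3. [mul_one →] (3 * 1)  →  3;  cost 3 ≤ 3, done

(3 * 0)   [cost 3]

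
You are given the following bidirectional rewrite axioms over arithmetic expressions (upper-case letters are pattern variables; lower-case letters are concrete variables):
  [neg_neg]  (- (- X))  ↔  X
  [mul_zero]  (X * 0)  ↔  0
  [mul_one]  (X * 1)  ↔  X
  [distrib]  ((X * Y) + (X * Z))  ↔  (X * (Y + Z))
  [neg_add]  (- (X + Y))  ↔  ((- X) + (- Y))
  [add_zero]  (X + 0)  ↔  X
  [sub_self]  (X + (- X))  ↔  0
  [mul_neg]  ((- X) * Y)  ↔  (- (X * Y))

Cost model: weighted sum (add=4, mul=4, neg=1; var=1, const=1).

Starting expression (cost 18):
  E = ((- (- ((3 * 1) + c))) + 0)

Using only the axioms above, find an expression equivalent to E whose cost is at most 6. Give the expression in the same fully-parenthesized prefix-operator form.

(3 + c)   [cost 6]

1. [mul_one →] (3 * 1)  →  3;  E = ((- (- (3 + c))) + 0)
2. [add_zero →] ((- (- (3 + c))) + 0)  →  (- (- (3 + c)))
3. [neg_neg →] (- (- (3 + c)))  →  (3 + c);  cost 6 ≤ 6, done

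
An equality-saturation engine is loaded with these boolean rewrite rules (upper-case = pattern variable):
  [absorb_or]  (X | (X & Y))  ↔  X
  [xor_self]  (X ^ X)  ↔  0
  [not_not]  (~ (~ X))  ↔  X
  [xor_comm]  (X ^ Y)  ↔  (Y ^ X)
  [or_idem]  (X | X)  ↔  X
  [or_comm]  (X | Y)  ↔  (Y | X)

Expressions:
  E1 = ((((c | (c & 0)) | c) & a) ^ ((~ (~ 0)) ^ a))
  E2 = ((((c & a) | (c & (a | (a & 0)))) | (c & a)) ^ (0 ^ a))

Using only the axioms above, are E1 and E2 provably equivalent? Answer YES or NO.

YES

step 1: not_not (→) rewrites (~ (~ 0)) into 0, now ((((c | (c & 0)) | c) & a) ^ (0 ^ a))
step 2: absorb_or (→) rewrites (c | (c & 0)) into c, now (((c | c) & a) ^ (0 ^ a))
step 3: or_idem (→) rewrites (c | c) into c, now ((c & a) ^ (0 ^ a))
step 4: or_idem (←) rewrites (c & a) into ((c & a) | (c & a)), now (((c & a) | (c & a)) ^ (0 ^ a))
step 5: or_idem (←) rewrites (c & a) into ((c & a) | (c & a)), now ((((c & a) | (c & a)) | (c & a)) ^ (0 ^ a))
step 6: absorb_or (←) rewrites a into (a | (a & 0)), which is E2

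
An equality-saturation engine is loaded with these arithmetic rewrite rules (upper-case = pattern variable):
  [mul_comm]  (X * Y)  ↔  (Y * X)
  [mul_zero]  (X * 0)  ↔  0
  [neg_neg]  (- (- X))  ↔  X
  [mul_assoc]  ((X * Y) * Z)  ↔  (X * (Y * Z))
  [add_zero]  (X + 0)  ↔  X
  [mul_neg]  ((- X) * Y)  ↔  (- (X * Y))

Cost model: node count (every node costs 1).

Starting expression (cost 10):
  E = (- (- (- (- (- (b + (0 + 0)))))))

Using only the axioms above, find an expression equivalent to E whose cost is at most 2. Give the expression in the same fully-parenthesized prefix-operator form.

(- b)   [cost 2]

(1) (- (- (- (- (- (b + (0 + 0)))))))  =[neg_neg →]=  (- (- (- (b + (0 + 0)))))
(2) (0 + 0)  =[add_zero →]=  0    ⊢ (- (- (- (b + 0))))
(3) (b + 0)  =[add_zero →]=  b    ⊢ (- (- (- b)))
(4) (- (- b))  =[neg_neg →]=  b    ⊢ cost 2, within 2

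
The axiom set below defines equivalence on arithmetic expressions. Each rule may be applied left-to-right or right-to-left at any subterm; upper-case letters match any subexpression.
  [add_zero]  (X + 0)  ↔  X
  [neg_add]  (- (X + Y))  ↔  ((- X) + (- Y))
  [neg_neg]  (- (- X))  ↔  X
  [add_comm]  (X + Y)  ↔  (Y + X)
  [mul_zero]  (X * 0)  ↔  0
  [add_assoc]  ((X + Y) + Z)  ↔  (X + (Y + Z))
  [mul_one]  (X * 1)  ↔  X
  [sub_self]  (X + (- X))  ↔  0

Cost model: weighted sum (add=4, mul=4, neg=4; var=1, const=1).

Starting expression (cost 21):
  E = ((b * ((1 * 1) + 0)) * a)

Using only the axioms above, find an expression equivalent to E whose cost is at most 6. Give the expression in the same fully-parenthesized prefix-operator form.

(1) (1 * 1)  =[mul_one →]=  1    ⊢ ((b * (1 + 0)) * a)
(2) (1 + 0)  =[add_zero →]=  1    ⊢ ((b * 1) * a)
(3) (b * 1)  =[mul_one →]=  b    ⊢ cost 6, within 6

(b * a)   [cost 6]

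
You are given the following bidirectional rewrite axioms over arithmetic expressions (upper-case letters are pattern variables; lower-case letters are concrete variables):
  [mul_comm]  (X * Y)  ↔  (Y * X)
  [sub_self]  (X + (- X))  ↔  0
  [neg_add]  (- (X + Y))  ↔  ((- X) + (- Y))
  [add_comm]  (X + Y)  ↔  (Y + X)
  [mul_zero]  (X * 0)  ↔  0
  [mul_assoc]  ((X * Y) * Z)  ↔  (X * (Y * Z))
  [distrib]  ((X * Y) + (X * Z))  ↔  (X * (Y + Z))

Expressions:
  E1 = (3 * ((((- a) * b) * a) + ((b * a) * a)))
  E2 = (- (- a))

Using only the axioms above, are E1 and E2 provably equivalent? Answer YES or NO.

The axioms are sound identities: if E1 ↔* E2 then E1 and E2 evaluate identically under any assignment.
Under a=1, b=0: E1 evaluates to 0, E2 to 1. Distinct ⇒ no rewrite sequence connects them.

NO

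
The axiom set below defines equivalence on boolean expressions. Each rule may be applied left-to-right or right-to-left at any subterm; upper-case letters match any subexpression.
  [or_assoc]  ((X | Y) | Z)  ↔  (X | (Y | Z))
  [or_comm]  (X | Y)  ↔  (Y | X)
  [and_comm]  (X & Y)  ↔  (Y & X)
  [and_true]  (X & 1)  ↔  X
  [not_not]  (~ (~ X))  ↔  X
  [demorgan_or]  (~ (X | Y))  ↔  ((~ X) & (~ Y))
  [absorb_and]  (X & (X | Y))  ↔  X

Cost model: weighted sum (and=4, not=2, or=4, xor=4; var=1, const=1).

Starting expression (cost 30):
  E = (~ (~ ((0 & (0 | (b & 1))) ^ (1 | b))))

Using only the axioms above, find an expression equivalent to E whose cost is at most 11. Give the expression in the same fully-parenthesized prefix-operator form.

(1) (b & 1)  =[and_true →]=  b    ⊢ (~ (~ ((0 & (0 | b)) ^ (1 | b))))
(2) (0 & (0 | b))  =[absorb_and →]=  0    ⊢ (~ (~ (0 ^ (1 | b))))
(3) (~ (~ (0 ^ (1 | b))))  =[not_not →]=  (0 ^ (1 | b))    ⊢ cost 11, within 11

(0 ^ (1 | b))   [cost 11]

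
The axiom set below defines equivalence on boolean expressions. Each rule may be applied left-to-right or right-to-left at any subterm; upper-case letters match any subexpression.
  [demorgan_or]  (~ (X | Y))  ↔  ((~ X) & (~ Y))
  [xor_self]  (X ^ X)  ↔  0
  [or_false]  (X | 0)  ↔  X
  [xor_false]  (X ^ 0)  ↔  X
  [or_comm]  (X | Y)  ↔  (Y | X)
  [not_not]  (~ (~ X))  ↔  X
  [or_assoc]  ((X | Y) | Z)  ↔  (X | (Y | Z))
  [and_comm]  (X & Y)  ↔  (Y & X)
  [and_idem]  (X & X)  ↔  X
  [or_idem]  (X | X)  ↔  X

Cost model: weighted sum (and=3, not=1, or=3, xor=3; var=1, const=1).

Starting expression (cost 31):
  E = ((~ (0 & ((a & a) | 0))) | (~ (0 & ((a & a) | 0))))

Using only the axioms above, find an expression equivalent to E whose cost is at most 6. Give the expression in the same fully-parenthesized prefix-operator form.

1. [or_idem →] ((~ (0 & ((a & a) | 0))) | (~ (0 & ((a & a) | 0))))  →  (~ (0 & ((a & a) | 0)))
2. [and_idem →] (a & a)  →  a;  E = (~ (0 & (a | 0)))
3. [or_false →] (a | 0)  →  a;  cost 6 ≤ 6, done

(~ (0 & a))   [cost 6]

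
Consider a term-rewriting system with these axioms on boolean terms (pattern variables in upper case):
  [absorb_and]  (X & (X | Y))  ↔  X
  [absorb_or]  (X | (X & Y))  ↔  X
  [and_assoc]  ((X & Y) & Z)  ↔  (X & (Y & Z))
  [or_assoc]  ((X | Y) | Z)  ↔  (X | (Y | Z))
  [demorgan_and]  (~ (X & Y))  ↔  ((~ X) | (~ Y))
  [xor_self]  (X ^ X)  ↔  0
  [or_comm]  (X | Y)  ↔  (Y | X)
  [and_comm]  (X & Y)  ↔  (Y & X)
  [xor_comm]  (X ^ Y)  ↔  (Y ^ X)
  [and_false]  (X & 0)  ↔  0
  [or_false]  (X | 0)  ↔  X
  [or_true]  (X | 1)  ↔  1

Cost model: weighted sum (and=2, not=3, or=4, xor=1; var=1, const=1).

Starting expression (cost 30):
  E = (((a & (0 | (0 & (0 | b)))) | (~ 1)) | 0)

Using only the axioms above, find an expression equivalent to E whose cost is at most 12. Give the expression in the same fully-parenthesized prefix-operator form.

((a & 0) | (~ 1))   [cost 12]

step 1: absorb_and (→) rewrites (0 & (0 | b)) into 0, now (((a & (0 | 0)) | (~ 1)) | 0)
step 2: or_false (→) rewrites (0 | 0) into 0, now (((a & 0) | (~ 1)) | 0)
step 3: or_false (→) rewrites (((a & 0) | (~ 1)) | 0) into ((a & 0) | (~ 1)), reaching cost 12 (bound 12)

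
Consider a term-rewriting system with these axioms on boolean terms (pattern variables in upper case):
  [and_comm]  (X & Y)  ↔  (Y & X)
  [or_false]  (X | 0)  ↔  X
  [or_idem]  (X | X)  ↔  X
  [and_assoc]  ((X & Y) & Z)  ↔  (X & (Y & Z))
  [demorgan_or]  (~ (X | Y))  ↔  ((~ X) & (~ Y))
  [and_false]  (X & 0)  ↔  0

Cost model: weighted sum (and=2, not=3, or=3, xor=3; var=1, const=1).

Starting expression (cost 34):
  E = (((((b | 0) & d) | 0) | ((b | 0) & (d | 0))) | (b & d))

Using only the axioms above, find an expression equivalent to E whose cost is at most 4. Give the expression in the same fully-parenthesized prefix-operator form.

(b & d)   [cost 4]

1. [or_false →] (b | 0)  →  b;  E = ((((b & d) | 0) | ((b | 0) & (d | 0))) | (b & d))
2. [or_false →] ((b & d) | 0)  →  (b & d);  E = (((b & d) | ((b | 0) & (d | 0))) | (b & d))
3. [or_false →] (d | 0)  →  d;  E = (((b & d) | ((b | 0) & d)) | (b & d))
4. [or_false →] (b | 0)  →  b;  E = (((b & d) | (b & d)) | (b & d))
5. [or_idem →] ((b & d) | (b & d))  →  (b & d);  E = ((b & d) | (b & d))
6. [or_idem →] ((b & d) | (b & d))  →  (b & d);  cost 4 ≤ 4, done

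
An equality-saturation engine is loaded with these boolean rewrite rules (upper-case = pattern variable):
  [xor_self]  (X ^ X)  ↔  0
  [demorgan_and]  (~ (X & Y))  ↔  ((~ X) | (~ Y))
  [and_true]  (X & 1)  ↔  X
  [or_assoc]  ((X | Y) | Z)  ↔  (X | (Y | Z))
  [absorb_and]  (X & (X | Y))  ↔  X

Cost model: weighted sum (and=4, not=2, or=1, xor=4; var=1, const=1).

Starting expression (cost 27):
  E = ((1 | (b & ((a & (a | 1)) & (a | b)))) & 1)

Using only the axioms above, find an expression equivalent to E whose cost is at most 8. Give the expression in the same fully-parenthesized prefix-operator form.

(1 | (b & a))   [cost 8]

step 1: absorb_and (→) rewrites (a & (a | 1)) into a, now ((1 | (b & (a & (a | b)))) & 1)
step 2: and_true (→) rewrites ((1 | (b & (a & (a | b)))) & 1) into (1 | (b & (a & (a | b))))
step 3: absorb_and (→) rewrites (a & (a | b)) into a, reaching cost 8 (bound 8)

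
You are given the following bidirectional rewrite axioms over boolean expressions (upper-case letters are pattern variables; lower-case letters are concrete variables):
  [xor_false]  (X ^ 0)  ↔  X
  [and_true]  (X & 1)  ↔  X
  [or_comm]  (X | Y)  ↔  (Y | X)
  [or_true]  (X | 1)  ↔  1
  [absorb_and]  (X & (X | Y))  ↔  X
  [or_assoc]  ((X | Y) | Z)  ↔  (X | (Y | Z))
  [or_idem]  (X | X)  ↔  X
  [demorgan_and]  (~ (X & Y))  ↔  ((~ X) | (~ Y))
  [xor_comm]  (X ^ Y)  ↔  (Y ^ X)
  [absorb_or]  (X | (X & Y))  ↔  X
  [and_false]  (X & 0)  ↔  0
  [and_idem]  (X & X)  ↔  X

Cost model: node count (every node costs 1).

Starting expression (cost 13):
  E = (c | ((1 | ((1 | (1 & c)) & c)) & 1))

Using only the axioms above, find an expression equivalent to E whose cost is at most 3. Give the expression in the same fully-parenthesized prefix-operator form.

(1) (1 | (1 & c))  =[absorb_or →]=  1    ⊢ (c | ((1 | (1 & c)) & 1))
(2) (1 | (1 & c))  =[absorb_or →]=  1    ⊢ (c | (1 & 1))
(3) (1 & 1)  =[and_true →]=  1    ⊢ cost 3, within 3

(c | 1)   [cost 3]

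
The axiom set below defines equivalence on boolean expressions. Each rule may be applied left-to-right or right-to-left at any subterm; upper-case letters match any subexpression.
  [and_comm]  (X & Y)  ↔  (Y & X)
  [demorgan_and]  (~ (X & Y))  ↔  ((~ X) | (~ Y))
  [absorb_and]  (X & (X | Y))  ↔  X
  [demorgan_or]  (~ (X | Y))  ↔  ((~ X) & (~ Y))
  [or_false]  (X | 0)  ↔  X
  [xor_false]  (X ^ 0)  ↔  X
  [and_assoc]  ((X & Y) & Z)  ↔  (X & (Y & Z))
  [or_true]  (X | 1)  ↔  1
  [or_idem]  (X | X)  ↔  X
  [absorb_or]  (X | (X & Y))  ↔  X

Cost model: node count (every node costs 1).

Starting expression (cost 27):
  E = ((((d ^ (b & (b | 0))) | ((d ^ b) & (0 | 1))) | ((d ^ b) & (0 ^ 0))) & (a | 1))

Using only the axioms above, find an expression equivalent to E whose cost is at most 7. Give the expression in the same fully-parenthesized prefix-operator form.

((d ^ b) & (a | 1))   [cost 7]

(1) (b & (b | 0))  =[absorb_and →]=  b    ⊢ ((((d ^ b) | ((d ^ b) & (0 | 1))) | ((d ^ b) & (0 ^ 0))) & (a | 1))
(2) (0 | 1)  =[or_true →]=  1    ⊢ ((((d ^ b) | ((d ^ b) & 1)) | ((d ^ b) & (0 ^ 0))) & (a | 1))
(3) (0 ^ 0)  =[xor_false →]=  0    ⊢ ((((d ^ b) | ((d ^ b) & 1)) | ((d ^ b) & 0)) & (a | 1))
(4) ((d ^ b) | ((d ^ b) & 1))  =[absorb_or →]=  (d ^ b)    ⊢ (((d ^ b) | ((d ^ b) & 0)) & (a | 1))
(5) ((d ^ b) | ((d ^ b) & 0))  =[absorb_or →]=  (d ^ b)    ⊢ cost 7, within 7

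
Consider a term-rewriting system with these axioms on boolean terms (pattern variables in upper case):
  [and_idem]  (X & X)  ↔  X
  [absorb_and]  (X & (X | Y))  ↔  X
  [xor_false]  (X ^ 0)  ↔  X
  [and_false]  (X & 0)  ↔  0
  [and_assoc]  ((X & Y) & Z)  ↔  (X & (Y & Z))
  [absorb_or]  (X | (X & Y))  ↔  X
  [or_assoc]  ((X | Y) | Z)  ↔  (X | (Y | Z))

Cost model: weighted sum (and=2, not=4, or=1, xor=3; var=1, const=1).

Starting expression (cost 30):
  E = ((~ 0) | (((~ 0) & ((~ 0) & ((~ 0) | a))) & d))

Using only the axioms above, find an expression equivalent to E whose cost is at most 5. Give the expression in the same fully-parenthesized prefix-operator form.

(~ 0)   [cost 5]

(1) ((~ 0) & ((~ 0) | a))  =[absorb_and →]=  (~ 0)    ⊢ ((~ 0) | (((~ 0) & (~ 0)) & d))
(2) ((~ 0) & (~ 0))  =[and_idem →]=  (~ 0)    ⊢ ((~ 0) | ((~ 0) & d))
(3) ((~ 0) | ((~ 0) & d))  =[absorb_or →]=  (~ 0)    ⊢ cost 5, within 5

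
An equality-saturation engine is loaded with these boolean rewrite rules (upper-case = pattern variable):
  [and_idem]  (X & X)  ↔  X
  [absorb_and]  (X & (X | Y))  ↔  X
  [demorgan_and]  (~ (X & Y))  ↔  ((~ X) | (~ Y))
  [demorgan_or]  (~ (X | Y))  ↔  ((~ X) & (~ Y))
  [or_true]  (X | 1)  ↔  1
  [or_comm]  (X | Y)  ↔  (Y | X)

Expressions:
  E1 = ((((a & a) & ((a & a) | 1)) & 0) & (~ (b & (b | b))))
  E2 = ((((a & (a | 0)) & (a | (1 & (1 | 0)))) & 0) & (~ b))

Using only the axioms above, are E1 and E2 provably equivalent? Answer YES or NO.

(1) ((a & a) & ((a & a) | 1))  =[absorb_and →]=  (a & a)    ⊢ (((a & a) & 0) & (~ (b & (b | b))))
(2) (b & (b | b))  =[absorb_and →]=  b    ⊢ (((a & a) & 0) & (~ b))
(3) (a & a)  =[and_idem →]=  a    ⊢ ((a & 0) & (~ b))
(4) a  =[absorb_and ←]=  (a & (a | 1))    ⊢ (((a & (a | 1)) & 0) & (~ b))
(5) 1  =[absorb_and ←]=  (1 & (1 | 0))    ⊢ (((a & (a | (1 & (1 | 0)))) & 0) & (~ b))
(6) a  =[absorb_and ←]=  (a & (a | 0))    ⊢ E2

YES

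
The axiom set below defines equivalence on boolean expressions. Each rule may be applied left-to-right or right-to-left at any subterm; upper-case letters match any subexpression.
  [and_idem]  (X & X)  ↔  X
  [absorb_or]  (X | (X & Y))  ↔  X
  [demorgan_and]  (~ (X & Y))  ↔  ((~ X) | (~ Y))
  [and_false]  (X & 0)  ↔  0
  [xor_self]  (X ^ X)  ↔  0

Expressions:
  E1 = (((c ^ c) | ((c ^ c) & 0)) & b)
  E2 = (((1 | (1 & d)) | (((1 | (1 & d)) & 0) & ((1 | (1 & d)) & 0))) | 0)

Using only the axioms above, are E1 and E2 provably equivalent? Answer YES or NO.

NO

All listed rules preserve value, hence provable equivalence implies equal values everywhere; look for a separating assignment.
b=0, c=0, d=0 gives E1 ↦ 0, E2 ↦ 1; values differ ⇒ not provably equivalent.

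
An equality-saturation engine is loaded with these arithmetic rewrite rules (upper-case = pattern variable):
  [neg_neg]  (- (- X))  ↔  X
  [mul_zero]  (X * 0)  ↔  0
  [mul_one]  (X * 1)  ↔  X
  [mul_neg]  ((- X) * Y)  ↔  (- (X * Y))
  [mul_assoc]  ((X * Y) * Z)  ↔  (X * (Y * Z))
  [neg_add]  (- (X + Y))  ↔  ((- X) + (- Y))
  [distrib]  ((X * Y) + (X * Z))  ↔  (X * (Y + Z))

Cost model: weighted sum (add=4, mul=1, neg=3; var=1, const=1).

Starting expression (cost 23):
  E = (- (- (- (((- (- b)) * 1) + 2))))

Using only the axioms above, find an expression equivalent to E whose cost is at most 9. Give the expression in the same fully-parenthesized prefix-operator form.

1. [mul_one →] ((- (- b)) * 1)  →  (- (- b));  E = (- (- (- ((- (- b)) + 2))))
2. [neg_neg →] (- (- b))  →  b;  E = (- (- (- (b + 2))))
3. [neg_neg →] (- (- (b + 2)))  →  (b + 2);  cost 9 ≤ 9, done

(- (b + 2))   [cost 9]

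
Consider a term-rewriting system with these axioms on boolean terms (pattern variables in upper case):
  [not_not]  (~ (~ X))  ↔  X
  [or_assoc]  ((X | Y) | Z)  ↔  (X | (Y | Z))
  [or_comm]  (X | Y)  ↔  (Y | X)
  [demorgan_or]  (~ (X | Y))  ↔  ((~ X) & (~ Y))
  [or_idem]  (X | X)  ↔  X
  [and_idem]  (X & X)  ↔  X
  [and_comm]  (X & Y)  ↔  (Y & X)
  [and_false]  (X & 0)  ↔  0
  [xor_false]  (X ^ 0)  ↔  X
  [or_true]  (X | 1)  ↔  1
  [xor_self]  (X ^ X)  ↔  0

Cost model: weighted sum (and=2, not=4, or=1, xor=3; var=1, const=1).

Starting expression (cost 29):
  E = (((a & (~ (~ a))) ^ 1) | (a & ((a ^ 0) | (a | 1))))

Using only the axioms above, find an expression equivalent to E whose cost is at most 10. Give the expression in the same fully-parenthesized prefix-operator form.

(1) (~ (~ a))  =[not_not →]=  a    ⊢ (((a & a) ^ 1) | (a & ((a ^ 0) | (a | 1))))
(2) (a | 1)  =[or_true →]=  1    ⊢ (((a & a) ^ 1) | (a & ((a ^ 0) | 1)))
(3) (a ^ 0)  =[xor_false →]=  a    ⊢ (((a & a) ^ 1) | (a & (a | 1)))
(4) (a & a)  =[and_idem →]=  a    ⊢ ((a ^ 1) | (a & (a | 1)))
(5) (a | 1)  =[or_true →]=  1    ⊢ cost 10, within 10

((a ^ 1) | (a & 1))   [cost 10]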